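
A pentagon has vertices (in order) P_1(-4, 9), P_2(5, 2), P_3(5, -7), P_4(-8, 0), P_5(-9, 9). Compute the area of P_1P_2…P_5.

Apply the surveyor's formula: 2A = Σ (x_i·y_{i+1} − x_{i+1}·y_i), indices taken mod 5.
Σ = (-53) + (-45) + (-56) + (-72) + (-45) = -271
Area = |Σ|/2 = 135.5.

135.5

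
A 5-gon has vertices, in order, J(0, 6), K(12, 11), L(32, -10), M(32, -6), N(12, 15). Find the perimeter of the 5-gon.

90

|JK| = √((12)² + (5)²) = √169 = 13
|KL| = √((20)² + (-21)²) = √841 = 29
|LM| = √((0)² + (4)²) = √16 = 4
|MN| = √((-20)² + (21)²) = √841 = 29
|NJ| = √((-12)² + (-9)²) = √225 = 15
Perimeter = 13 + 29 + 4 + 29 + 15 = 90.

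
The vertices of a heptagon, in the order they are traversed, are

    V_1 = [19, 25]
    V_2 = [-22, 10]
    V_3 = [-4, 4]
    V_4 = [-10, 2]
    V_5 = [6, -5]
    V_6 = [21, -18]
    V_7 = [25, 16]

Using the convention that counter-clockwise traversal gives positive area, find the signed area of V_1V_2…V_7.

Σ = (740) + (-48) + (32) + (38) + (-3) + (786) + (321) = 1866
Signed area = Σ/2 = 933 (positive ⇒ counter-clockwise traversal).

933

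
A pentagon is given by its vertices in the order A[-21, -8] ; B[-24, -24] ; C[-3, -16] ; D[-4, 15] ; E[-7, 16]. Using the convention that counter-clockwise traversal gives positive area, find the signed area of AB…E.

Apply the surveyor's formula: 2A = Σ (x_i·y_{i+1} − x_{i+1}·y_i), indices taken mod 5.
Σ = (312) + (312) + (-109) + (41) + (392) = 948
Signed area = Σ/2 = 474 (positive ⇒ counter-clockwise traversal).

474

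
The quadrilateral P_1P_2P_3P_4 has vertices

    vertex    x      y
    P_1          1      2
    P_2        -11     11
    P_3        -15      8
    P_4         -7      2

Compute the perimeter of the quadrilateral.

38

|P_1P_2| = √((-12)² + (9)²) = √225 = 15
|P_2P_3| = √((-4)² + (-3)²) = √25 = 5
|P_3P_4| = √((8)² + (-6)²) = √100 = 10
|P_4P_1| = √((8)² + (0)²) = √64 = 8
Perimeter = 15 + 5 + 10 + 8 = 38.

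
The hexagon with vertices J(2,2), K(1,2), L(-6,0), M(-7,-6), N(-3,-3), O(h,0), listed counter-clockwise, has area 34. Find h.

3

The doubled signed area Σ (x_i y_{i+1} − x_{i+1} y_i) is linear in h.
With h=0 it equals 53; the coefficient of h is 5 (from the two edges through O).
So 5·h + 53 = 2·34 = 68 ⇒ h = 3.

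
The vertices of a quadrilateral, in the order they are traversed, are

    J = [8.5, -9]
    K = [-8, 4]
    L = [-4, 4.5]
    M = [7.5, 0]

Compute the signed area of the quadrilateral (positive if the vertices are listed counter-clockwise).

-79.625

Σ = (-38) + (-20) + (-33.75) + (-67.5) = -159.25
Signed area = Σ/2 = -79.625 (negative ⇒ clockwise traversal).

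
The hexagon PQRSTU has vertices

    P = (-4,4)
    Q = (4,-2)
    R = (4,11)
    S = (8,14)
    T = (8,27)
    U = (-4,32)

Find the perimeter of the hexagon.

82

|PQ| = √((8)² + (-6)²) = √100 = 10
|QR| = √((0)² + (13)²) = √169 = 13
|RS| = √((4)² + (3)²) = √25 = 5
|ST| = √((0)² + (13)²) = √169 = 13
|TU| = √((-12)² + (5)²) = √169 = 13
|UP| = √((0)² + (-28)²) = √784 = 28
Perimeter = 10 + 13 + 5 + 13 + 13 + 28 = 82.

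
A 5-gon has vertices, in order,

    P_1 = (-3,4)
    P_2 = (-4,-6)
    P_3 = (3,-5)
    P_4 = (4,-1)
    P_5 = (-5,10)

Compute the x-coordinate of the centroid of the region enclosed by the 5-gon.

-136/201

Apply the shoelace formula. First the cross-terms c_i = x_i·y_{i+1} − x_{i+1}·y_i:
  34, 38, 17, 35, 10  ⇒  2A = 134, A = 67.
Then Σ (x_i + x_{i+1})·c_i = -272, so x̄ = -272 / (6·67) = -136/201.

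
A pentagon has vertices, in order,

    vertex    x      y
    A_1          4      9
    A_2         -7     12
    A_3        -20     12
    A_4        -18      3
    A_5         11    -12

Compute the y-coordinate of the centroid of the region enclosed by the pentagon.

703/251

Apply the shoelace formula. First the cross-terms c_i = x_i·y_{i+1} − x_{i+1}·y_i:
  111, 156, 156, 183, 147  ⇒  2A = 753, A = 376.5.
Then Σ (y_i + y_{i+1})·c_i = 6327, so ȳ = 6327 / (6·376.5) = 703/251.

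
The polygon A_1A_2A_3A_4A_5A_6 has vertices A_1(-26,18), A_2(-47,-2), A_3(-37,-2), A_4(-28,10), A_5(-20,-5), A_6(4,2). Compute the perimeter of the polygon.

130

|A_1A_2| = √((-21)² + (-20)²) = √841 = 29
|A_2A_3| = √((10)² + (0)²) = √100 = 10
|A_3A_4| = √((9)² + (12)²) = √225 = 15
|A_4A_5| = √((8)² + (-15)²) = √289 = 17
|A_5A_6| = √((24)² + (7)²) = √625 = 25
|A_6A_1| = √((-30)² + (16)²) = √1156 = 34
Perimeter = 29 + 10 + 15 + 17 + 25 + 34 = 130.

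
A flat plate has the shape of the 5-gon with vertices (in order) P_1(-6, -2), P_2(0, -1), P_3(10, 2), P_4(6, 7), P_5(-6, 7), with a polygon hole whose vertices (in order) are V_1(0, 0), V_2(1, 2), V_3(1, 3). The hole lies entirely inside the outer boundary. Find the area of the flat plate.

105.5

Outer boundary:
Σ = (6) + (10) + (58) + (84) + (54) = 212
Area = |Σ|/2 = 106.
Hole:
Σ = (0) + (1) + (0) = 1
Area = |Σ|/2 = 0.5.
Net area = 106 − 0.5 = 105.5.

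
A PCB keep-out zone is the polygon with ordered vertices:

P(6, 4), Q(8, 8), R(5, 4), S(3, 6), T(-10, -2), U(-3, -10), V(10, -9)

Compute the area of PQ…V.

197.5

P→Q: (6)(8) − (8)(4) = 16
Q→R: (8)(4) − (5)(8) = -8
R→S: (5)(6) − (3)(4) = 18
S→T: (3)(-2) − (-10)(6) = 54
T→U: (-10)(-10) − (-3)(-2) = 94
U→V: (-3)(-9) − (10)(-10) = 127
V→P: (10)(4) − (6)(-9) = 94
Σ = 395
Area = |Σ|/2 = 197.5.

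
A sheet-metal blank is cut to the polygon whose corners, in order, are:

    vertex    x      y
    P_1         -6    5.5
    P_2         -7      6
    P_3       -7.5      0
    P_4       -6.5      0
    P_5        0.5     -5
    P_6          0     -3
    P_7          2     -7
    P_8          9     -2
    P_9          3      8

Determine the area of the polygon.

Apply Gauss's area formula: 2A = Σ (x_i·y_{i+1} − x_{i+1}·y_i), indices taken mod 9.
P_1→P_2: (-6)(6) − (-7)(5.5) = 2.5
P_2→P_3: (-7)(0) − (-7.5)(6) = 45
P_3→P_4: (-7.5)(0) − (-6.5)(0) = 0
P_4→P_5: (-6.5)(-5) − (0.5)(0) = 32.5
P_5→P_6: (0.5)(-3) − (0)(-5) = -1.5
P_6→P_7: (0)(-7) − (2)(-3) = 6
P_7→P_8: (2)(-2) − (9)(-7) = 59
P_8→P_9: (9)(8) − (3)(-2) = 78
P_9→P_1: (3)(5.5) − (-6)(8) = 64.5
Σ = 286
Area = |Σ|/2 = 143.

143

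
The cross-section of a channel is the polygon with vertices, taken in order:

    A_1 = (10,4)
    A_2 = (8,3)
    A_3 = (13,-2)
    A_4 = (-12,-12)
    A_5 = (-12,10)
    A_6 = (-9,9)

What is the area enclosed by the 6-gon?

322.5

Σ = (-2) + (-55) + (-180) + (-264) + (-18) + (-126) = -645
Area = |Σ|/2 = 322.5.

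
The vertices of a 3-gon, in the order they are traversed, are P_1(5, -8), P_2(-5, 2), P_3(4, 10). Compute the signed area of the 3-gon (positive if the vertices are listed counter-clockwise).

-85

Apply the shoelace formula: 2A = Σ (x_i·y_{i+1} − x_{i+1}·y_i), indices taken mod 3.
P_1→P_2: (5)(2) − (-5)(-8) = -30
P_2→P_3: (-5)(10) − (4)(2) = -58
P_3→P_1: (4)(-8) − (5)(10) = -82
Σ = -170
Signed area = Σ/2 = -85 (negative ⇒ clockwise traversal).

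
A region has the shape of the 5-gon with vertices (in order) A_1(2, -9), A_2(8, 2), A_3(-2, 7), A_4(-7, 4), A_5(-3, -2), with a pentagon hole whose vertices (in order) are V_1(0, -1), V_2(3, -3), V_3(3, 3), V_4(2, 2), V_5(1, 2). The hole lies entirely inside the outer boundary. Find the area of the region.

106

Outer boundary:
Apply the surveyor's formula: 2A = Σ (x_i·y_{i+1} − x_{i+1}·y_i), indices taken mod 5.
Σ = (76) + (60) + (41) + (26) + (31) = 234
Area = |Σ|/2 = 117.
Hole:
Apply the shoelace formula: 2A = Σ (x_i·y_{i+1} − x_{i+1}·y_i), indices taken mod 5.
Σ = (3) + (18) + (0) + (2) + (-1) = 22
Area = |Σ|/2 = 11.
Net area = 117 − 11 = 106.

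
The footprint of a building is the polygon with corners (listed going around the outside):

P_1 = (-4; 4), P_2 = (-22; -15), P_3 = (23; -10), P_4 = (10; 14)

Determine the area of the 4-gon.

Apply Gauss's area formula: 2A = Σ (x_i·y_{i+1} − x_{i+1}·y_i), indices taken mod 4.
Σ = (148) + (565) + (422) + (96) = 1231
Area = |Σ|/2 = 615.5.

615.5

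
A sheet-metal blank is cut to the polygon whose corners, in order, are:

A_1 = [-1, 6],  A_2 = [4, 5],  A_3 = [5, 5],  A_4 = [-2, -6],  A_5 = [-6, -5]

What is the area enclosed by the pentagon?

60.5

Apply the shoelace formula: 2A = Σ (x_i·y_{i+1} − x_{i+1}·y_i), indices taken mod 5.
Σ = (-29) + (-5) + (-20) + (-26) + (-41) = -121
Area = |Σ|/2 = 60.5.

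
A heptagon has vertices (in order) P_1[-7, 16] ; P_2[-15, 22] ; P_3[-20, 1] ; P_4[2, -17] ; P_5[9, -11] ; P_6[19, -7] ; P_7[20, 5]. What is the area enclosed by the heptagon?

Apply the shoelace formula: 2A = Σ (x_i·y_{i+1} − x_{i+1}·y_i), indices taken mod 7.
P_1→P_2: (-7)(22) − (-15)(16) = 86
P_2→P_3: (-15)(1) − (-20)(22) = 425
P_3→P_4: (-20)(-17) − (2)(1) = 338
P_4→P_5: (2)(-11) − (9)(-17) = 131
P_5→P_6: (9)(-7) − (19)(-11) = 146
P_6→P_7: (19)(5) − (20)(-7) = 235
P_7→P_1: (20)(16) − (-7)(5) = 355
Σ = 1716
Area = |Σ|/2 = 858.

858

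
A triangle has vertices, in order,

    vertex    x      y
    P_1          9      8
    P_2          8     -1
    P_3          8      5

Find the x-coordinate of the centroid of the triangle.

Apply the shoelace (surveyor's) formula. First the cross-terms c_i = x_i·y_{i+1} − x_{i+1}·y_i:
  -73, 48, 19  ⇒  2A = -6, A = -3.
Then Σ (x_i + x_{i+1})·c_i = -150, so x̄ = -150 / (6·(-3)) = 25/3.

25/3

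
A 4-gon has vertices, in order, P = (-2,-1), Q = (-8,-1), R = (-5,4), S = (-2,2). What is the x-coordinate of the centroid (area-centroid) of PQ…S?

Apply the shoelace (surveyor's) formula. First the cross-terms c_i = x_i·y_{i+1} − x_{i+1}·y_i:
  -6, -37, -2, 6  ⇒  2A = -39, A = -19.5.
Then Σ (x_i + x_{i+1})·c_i = 531, so x̄ = 531 / (6·(-19.5)) = -59/13.

-59/13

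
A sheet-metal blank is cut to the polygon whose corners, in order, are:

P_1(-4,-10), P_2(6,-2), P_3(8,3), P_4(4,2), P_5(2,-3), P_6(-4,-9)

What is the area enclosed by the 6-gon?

Apply the shoelace formula: 2A = Σ (x_i·y_{i+1} − x_{i+1}·y_i), indices taken mod 6.
Σ = (68) + (34) + (4) + (-16) + (-30) + (4) = 64
Area = |Σ|/2 = 32.

32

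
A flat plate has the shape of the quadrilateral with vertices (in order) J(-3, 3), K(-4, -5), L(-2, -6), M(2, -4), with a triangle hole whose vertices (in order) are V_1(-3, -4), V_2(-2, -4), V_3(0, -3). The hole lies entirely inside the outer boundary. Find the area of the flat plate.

27

Outer boundary:
Cross-terms: 27, 14, 20, -6  ⇒  Σ = 55
Area = |Σ|/2 = 27.5.
Hole:
Apply the shoelace formula: 2A = Σ (x_i·y_{i+1} − x_{i+1}·y_i), indices taken mod 3.
V_1→V_2: (-3)(-4) − (-2)(-4) = 4
V_2→V_3: (-2)(-3) − (0)(-4) = 6
V_3→V_1: (0)(-4) − (-3)(-3) = -9
Σ = 1
Area = |Σ|/2 = 0.5.
Net area = 27.5 − 0.5 = 27.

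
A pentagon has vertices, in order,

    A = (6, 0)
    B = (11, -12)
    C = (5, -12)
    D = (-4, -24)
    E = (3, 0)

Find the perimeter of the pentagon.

62

|AB| = √((5)² + (-12)²) = √169 = 13
|BC| = √((-6)² + (0)²) = √36 = 6
|CD| = √((-9)² + (-12)²) = √225 = 15
|DE| = √((7)² + (24)²) = √625 = 25
|EA| = √((3)² + (0)²) = √9 = 3
Perimeter = 13 + 6 + 15 + 25 + 3 = 62.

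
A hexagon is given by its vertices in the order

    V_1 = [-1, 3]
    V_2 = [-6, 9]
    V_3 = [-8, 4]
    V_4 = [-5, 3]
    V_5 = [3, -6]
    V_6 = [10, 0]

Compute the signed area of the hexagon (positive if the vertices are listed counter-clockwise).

82

Apply Gauss's area formula: 2A = Σ (x_i·y_{i+1} − x_{i+1}·y_i), indices taken mod 6.
V_1→V_2: (-1)(9) − (-6)(3) = 9
V_2→V_3: (-6)(4) − (-8)(9) = 48
V_3→V_4: (-8)(3) − (-5)(4) = -4
V_4→V_5: (-5)(-6) − (3)(3) = 21
V_5→V_6: (3)(0) − (10)(-6) = 60
V_6→V_1: (10)(3) − (-1)(0) = 30
Σ = 164
Signed area = Σ/2 = 82 (positive ⇒ counter-clockwise traversal).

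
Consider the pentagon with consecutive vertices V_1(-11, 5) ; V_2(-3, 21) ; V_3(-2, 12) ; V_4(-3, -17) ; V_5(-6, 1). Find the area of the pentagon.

132

Apply Gauss's area formula: 2A = Σ (x_i·y_{i+1} − x_{i+1}·y_i), indices taken mod 5.
V_1→V_2: (-11)(21) − (-3)(5) = -216
V_2→V_3: (-3)(12) − (-2)(21) = 6
V_3→V_4: (-2)(-17) − (-3)(12) = 70
V_4→V_5: (-3)(1) − (-6)(-17) = -105
V_5→V_1: (-6)(5) − (-11)(1) = -19
Σ = -264
Area = |Σ|/2 = 132.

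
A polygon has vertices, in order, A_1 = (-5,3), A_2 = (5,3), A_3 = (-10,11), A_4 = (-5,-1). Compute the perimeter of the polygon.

|A_1A_2| = √((10)² + (0)²) = √100 = 10
|A_2A_3| = √((-15)² + (8)²) = √289 = 17
|A_3A_4| = √((5)² + (-12)²) = √169 = 13
|A_4A_1| = √((0)² + (4)²) = √16 = 4
Perimeter = 10 + 17 + 13 + 4 = 44.

44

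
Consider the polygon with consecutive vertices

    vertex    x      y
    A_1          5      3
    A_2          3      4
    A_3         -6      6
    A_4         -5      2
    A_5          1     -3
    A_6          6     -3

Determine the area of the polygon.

A_1→A_2: (5)(4) − (3)(3) = 11
A_2→A_3: (3)(6) − (-6)(4) = 42
A_3→A_4: (-6)(2) − (-5)(6) = 18
A_4→A_5: (-5)(-3) − (1)(2) = 13
A_5→A_6: (1)(-3) − (6)(-3) = 15
A_6→A_1: (6)(3) − (5)(-3) = 33
Σ = 132
Area = |Σ|/2 = 66.

66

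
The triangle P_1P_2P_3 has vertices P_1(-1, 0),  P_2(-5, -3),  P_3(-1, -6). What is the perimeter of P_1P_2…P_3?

|P_1P_2| = √((-4)² + (-3)²) = √25 = 5
|P_2P_3| = √((4)² + (-3)²) = √25 = 5
|P_3P_1| = √((0)² + (6)²) = √36 = 6
Perimeter = 5 + 5 + 6 = 16.

16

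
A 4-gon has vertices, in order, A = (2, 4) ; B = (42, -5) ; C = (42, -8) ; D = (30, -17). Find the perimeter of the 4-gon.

|AB| = √((40)² + (-9)²) = √1681 = 41
|BC| = √((0)² + (-3)²) = √9 = 3
|CD| = √((-12)² + (-9)²) = √225 = 15
|DA| = √((-28)² + (21)²) = √1225 = 35
Perimeter = 41 + 3 + 15 + 35 = 94.

94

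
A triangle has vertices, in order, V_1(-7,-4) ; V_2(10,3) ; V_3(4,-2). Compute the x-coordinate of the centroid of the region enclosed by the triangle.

7/3

Apply the shoelace (surveyor's) formula. First the cross-terms c_i = x_i·y_{i+1} − x_{i+1}·y_i:
  19, -32, -30  ⇒  2A = -43, A = -21.5.
Then Σ (x_i + x_{i+1})·c_i = -301, so x̄ = -301 / (6·(-21.5)) = 7/3.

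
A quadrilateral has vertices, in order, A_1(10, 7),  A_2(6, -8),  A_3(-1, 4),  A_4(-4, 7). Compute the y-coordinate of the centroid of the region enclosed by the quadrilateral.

27/13

Apply Gauss's area formula. First the cross-terms c_i = x_i·y_{i+1} − x_{i+1}·y_i:
  -122, 16, 9, -98  ⇒  2A = -195, A = -97.5.
Then Σ (y_i + y_{i+1})·c_i = -1215, so ȳ = -1215 / (6·(-97.5)) = 27/13.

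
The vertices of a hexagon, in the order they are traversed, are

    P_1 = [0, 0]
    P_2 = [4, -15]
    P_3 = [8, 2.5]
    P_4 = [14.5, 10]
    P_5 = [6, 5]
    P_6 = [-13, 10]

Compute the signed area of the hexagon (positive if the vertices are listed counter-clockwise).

P_1→P_2: (0)(-15) − (4)(0) = 0
P_2→P_3: (4)(2.5) − (8)(-15) = 130
P_3→P_4: (8)(10) − (14.5)(2.5) = 43.75
P_4→P_5: (14.5)(5) − (6)(10) = 12.5
P_5→P_6: (6)(10) − (-13)(5) = 125
P_6→P_1: (-13)(0) − (0)(10) = 0
Σ = 311.25
Signed area = Σ/2 = 155.625 (positive ⇒ counter-clockwise traversal).

155.625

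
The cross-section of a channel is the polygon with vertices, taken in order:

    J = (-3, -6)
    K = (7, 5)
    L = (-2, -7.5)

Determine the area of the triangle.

13

Apply Gauss's area formula: 2A = Σ (x_i·y_{i+1} − x_{i+1}·y_i), indices taken mod 3.
J→K: (-3)(5) − (7)(-6) = 27
K→L: (7)(-7.5) − (-2)(5) = -42.5
L→J: (-2)(-6) − (-3)(-7.5) = -10.5
Σ = -26
Area = |Σ|/2 = 13.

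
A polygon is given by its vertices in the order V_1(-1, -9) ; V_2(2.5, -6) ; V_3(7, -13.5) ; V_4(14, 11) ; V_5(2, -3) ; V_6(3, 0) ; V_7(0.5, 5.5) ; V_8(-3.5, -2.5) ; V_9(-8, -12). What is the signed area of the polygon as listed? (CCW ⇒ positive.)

182.125

Apply the shoelace (surveyor's) formula: 2A = Σ (x_i·y_{i+1} − x_{i+1}·y_i), indices taken mod 9.
Σ = (28.5) + (8.25) + (266) + (-64) + (9) + (16.5) + (18) + (22) + (60) = 364.25
Signed area = Σ/2 = 182.125 (positive ⇒ counter-clockwise traversal).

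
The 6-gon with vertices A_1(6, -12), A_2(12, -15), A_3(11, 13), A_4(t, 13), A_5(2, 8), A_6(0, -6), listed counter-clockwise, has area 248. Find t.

4

The doubled signed area Σ (x_i y_{i+1} − x_{i+1} y_i) is linear in t.
With t=0 it equals 516; the coefficient of t is -5 (from the two edges through A_4).
So -5·t + 516 = 2·248 = 496 ⇒ t = 4.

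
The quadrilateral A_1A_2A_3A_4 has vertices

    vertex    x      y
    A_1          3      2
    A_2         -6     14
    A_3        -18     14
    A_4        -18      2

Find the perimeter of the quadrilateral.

60

|A_1A_2| = √((-9)² + (12)²) = √225 = 15
|A_2A_3| = √((-12)² + (0)²) = √144 = 12
|A_3A_4| = √((0)² + (-12)²) = √144 = 12
|A_4A_1| = √((21)² + (0)²) = √441 = 21
Perimeter = 15 + 12 + 12 + 21 = 60.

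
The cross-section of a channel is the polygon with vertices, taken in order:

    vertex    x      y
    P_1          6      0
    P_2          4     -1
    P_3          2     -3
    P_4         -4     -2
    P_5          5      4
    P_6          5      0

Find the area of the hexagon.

Apply the shoelace formula: 2A = Σ (x_i·y_{i+1} − x_{i+1}·y_i), indices taken mod 6.
P_1→P_2: (6)(-1) − (4)(0) = -6
P_2→P_3: (4)(-3) − (2)(-1) = -10
P_3→P_4: (2)(-2) − (-4)(-3) = -16
P_4→P_5: (-4)(4) − (5)(-2) = -6
P_5→P_6: (5)(0) − (5)(4) = -20
P_6→P_1: (5)(0) − (6)(0) = 0
Σ = -58
Area = |Σ|/2 = 29.

29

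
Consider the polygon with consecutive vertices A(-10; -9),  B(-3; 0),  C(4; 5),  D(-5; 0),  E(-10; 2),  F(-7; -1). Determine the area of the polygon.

25

Cross-terms: -27, -15, 25, -10, 24, 53  ⇒  Σ = 50
Area = |Σ|/2 = 25.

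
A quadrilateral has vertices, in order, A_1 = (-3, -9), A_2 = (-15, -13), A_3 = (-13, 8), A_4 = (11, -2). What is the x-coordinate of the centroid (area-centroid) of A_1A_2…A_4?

-1138/207

Apply the shoelace (surveyor's) formula. First the cross-terms c_i = x_i·y_{i+1} − x_{i+1}·y_i:
  -96, -289, -62, -105  ⇒  2A = -552, A = -276.
Then Σ (x_i + x_{i+1})·c_i = 9104, so x̄ = 9104 / (6·(-276)) = -1138/207.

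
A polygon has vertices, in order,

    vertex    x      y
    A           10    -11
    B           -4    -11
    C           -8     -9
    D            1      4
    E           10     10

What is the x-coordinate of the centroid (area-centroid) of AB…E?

667/201

Apply the shoelace formula. First the cross-terms c_i = x_i·y_{i+1} − x_{i+1}·y_i:
  -154, -52, -23, -30, -210  ⇒  2A = -469, A = -234.5.
Then Σ (x_i + x_{i+1})·c_i = -4669, so x̄ = -4669 / (6·(-234.5)) = 667/201.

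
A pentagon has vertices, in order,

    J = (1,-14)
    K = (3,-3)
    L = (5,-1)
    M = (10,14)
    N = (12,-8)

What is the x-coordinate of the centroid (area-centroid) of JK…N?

2028/277

Apply the surveyor's formula. First the cross-terms c_i = x_i·y_{i+1} − x_{i+1}·y_i:
  39, 12, 80, -248, -160  ⇒  2A = -277, A = -138.5.
Then Σ (x_i + x_{i+1})·c_i = -6084, so x̄ = -6084 / (6·(-138.5)) = 2028/277.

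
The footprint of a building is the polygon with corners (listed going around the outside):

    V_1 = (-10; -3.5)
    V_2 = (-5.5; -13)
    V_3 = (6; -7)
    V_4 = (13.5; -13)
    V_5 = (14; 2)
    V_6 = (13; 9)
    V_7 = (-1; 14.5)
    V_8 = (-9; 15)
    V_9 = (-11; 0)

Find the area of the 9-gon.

534.625

Σ = (110.75) + (116.5) + (16.5) + (209) + (100) + (197.5) + (115.5) + (165) + (38.5) = 1069.25
Area = |Σ|/2 = 534.625.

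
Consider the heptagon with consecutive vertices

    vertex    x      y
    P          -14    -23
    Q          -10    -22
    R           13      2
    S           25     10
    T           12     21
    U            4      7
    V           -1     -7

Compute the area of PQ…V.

Apply Gauss's area formula: 2A = Σ (x_i·y_{i+1} − x_{i+1}·y_i), indices taken mod 7.
Σ = (78) + (266) + (80) + (405) + (0) + (-21) + (-75) = 733
Area = |Σ|/2 = 366.5.

366.5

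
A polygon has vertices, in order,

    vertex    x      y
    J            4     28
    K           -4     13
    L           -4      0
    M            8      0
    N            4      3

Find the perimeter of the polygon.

|JK| = √((-8)² + (-15)²) = √289 = 17
|KL| = √((0)² + (-13)²) = √169 = 13
|LM| = √((12)² + (0)²) = √144 = 12
|MN| = √((-4)² + (3)²) = √25 = 5
|NJ| = √((0)² + (25)²) = √625 = 25
Perimeter = 17 + 13 + 12 + 5 + 25 = 72.

72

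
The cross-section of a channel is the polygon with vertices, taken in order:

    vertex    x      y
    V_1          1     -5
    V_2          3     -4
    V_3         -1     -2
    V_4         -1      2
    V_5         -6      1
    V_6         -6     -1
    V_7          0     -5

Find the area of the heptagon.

27.5

Apply the surveyor's formula: 2A = Σ (x_i·y_{i+1} − x_{i+1}·y_i), indices taken mod 7.
Cross-terms: 11, -10, -4, 11, 12, 30, 5  ⇒  Σ = 55
Area = |Σ|/2 = 27.5.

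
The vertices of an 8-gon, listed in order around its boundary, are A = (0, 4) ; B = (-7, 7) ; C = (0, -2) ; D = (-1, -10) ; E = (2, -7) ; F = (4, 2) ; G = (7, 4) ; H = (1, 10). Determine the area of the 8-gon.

Apply the surveyor's formula: 2A = Σ (x_i·y_{i+1} − x_{i+1}·y_i), indices taken mod 8.
Σ = (28) + (14) + (-2) + (27) + (32) + (2) + (66) + (4) = 171
Area = |Σ|/2 = 85.5.

85.5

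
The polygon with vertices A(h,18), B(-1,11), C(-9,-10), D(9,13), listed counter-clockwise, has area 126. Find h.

The doubled signed area Σ (x_i y_{i+1} − x_{i+1} y_i) is linear in h.
With h=0 it equals 262; the coefficient of h is -2 (from the two edges through A).
So -2·h + 262 = 2·126 = 252 ⇒ h = 5.

5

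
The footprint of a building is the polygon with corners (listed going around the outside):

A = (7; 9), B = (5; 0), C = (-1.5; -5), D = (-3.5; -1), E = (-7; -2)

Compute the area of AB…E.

67.5

Apply the shoelace (surveyor's) formula: 2A = Σ (x_i·y_{i+1} − x_{i+1}·y_i), indices taken mod 5.
Σ = (-45) + (-25) + (-16) + (0) + (-49) = -135
Area = |Σ|/2 = 67.5.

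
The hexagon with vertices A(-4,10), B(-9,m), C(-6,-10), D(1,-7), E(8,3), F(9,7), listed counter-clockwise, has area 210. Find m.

-9

The doubled signed area Σ (x_i y_{i+1} − x_{i+1} y_i) is linear in m.
With m=0 it equals 438; the coefficient of m is 2 (from the two edges through B).
So 2·m + 438 = 2·210 = 420 ⇒ m = -9.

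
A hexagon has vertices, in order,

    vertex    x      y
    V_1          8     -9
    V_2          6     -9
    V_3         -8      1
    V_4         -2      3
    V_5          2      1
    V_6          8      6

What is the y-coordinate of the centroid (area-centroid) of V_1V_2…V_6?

Apply the shoelace formula. First the cross-terms c_i = x_i·y_{i+1} − x_{i+1}·y_i:
  -18, -66, -22, -8, 4, -120  ⇒  2A = -230, A = -115.
Then Σ (y_i + y_{i+1})·c_i = 1120, so ȳ = 1120 / (6·(-115)) = -112/69.

-112/69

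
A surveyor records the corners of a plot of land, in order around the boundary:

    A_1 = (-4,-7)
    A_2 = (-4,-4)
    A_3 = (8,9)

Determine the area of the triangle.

Apply the surveyor's formula: 2A = Σ (x_i·y_{i+1} − x_{i+1}·y_i), indices taken mod 3.
A_1→A_2: (-4)(-4) − (-4)(-7) = -12
A_2→A_3: (-4)(9) − (8)(-4) = -4
A_3→A_1: (8)(-7) − (-4)(9) = -20
Σ = -36
Area = |Σ|/2 = 18.

18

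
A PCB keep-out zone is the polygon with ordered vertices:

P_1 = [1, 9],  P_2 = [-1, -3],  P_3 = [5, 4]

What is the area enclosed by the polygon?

29

Apply Gauss's area formula: 2A = Σ (x_i·y_{i+1} − x_{i+1}·y_i), indices taken mod 3.
Σ = (6) + (11) + (41) = 58
Area = |Σ|/2 = 29.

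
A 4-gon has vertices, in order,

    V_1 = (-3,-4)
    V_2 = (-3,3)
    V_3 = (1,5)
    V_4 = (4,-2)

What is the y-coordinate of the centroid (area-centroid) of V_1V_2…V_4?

19/83

Apply the surveyor's formula. First the cross-terms c_i = x_i·y_{i+1} − x_{i+1}·y_i:
  -21, -18, -22, -22  ⇒  2A = -83, A = -41.5.
Then Σ (y_i + y_{i+1})·c_i = -57, so ȳ = -57 / (6·(-41.5)) = 19/83.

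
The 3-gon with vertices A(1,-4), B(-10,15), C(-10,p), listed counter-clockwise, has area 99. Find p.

Write out the shoelace sum; only the two edges meeting at C involve p:
2·Area = [((-10)·p − (-10)·15) + ((-10)·(-4) − 1·p)] + -25
       = -11·p + 165 = 198
⇒ p = -3.

-3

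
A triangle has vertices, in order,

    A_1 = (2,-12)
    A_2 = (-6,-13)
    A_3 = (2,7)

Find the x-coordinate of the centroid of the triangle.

Apply the shoelace (surveyor's) formula. First the cross-terms c_i = x_i·y_{i+1} − x_{i+1}·y_i:
  -98, -16, -38  ⇒  2A = -152, A = -76.
Then Σ (x_i + x_{i+1})·c_i = 304, so x̄ = 304 / (6·(-76)) = -2/3.

-2/3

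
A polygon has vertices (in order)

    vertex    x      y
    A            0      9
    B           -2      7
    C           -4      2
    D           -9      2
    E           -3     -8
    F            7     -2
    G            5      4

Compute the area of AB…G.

137.5

Cross-terms: 18, 24, 10, 78, 62, 38, 45  ⇒  Σ = 275
Area = |Σ|/2 = 137.5.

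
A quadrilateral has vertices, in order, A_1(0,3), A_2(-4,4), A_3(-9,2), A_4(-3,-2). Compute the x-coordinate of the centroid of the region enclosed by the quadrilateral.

Apply the surveyor's formula. First the cross-terms c_i = x_i·y_{i+1} − x_{i+1}·y_i:
  12, 28, 24, -9  ⇒  2A = 55, A = 27.5.
Then Σ (x_i + x_{i+1})·c_i = -673, so x̄ = -673 / (6·27.5) = -673/165.

-673/165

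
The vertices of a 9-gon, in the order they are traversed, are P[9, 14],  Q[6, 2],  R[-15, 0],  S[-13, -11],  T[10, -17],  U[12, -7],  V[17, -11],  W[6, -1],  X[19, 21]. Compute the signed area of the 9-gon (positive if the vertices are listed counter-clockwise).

Apply the shoelace (surveyor's) formula: 2A = Σ (x_i·y_{i+1} − x_{i+1}·y_i), indices taken mod 9.
Σ = (-66) + (30) + (165) + (331) + (134) + (-13) + (49) + (145) + (77) = 852
Signed area = Σ/2 = 426 (positive ⇒ counter-clockwise traversal).

426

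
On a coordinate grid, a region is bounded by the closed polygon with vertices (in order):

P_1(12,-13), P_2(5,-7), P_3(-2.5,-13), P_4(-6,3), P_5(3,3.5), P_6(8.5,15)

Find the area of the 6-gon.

Apply the shoelace (surveyor's) formula: 2A = Σ (x_i·y_{i+1} − x_{i+1}·y_i), indices taken mod 6.
Σ = (-19) + (-82.5) + (-85.5) + (-30) + (15.25) + (-290.5) = -492.25
Area = |Σ|/2 = 246.125.

246.125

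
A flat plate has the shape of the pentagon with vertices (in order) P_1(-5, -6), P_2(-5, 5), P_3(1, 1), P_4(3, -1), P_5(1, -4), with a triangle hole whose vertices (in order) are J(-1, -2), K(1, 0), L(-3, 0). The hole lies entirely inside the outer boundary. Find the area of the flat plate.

Outer boundary:
P_1→P_2: (-5)(5) − (-5)(-6) = -55
P_2→P_3: (-5)(1) − (1)(5) = -10
P_3→P_4: (1)(-1) − (3)(1) = -4
P_4→P_5: (3)(-4) − (1)(-1) = -11
P_5→P_1: (1)(-6) − (-5)(-4) = -26
Σ = -106
Area = |Σ|/2 = 53.
Hole:
Apply the shoelace (surveyor's) formula: 2A = Σ (x_i·y_{i+1} − x_{i+1}·y_i), indices taken mod 3.
Cross-terms: 2, 0, 6  ⇒  Σ = 8
Area = |Σ|/2 = 4.
Net area = 53 − 4 = 49.

49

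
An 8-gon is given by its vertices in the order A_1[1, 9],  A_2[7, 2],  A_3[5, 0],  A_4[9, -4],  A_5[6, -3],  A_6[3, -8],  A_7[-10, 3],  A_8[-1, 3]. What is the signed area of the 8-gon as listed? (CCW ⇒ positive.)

Apply Gauss's area formula: 2A = Σ (x_i·y_{i+1} − x_{i+1}·y_i), indices taken mod 8.
Σ = (-61) + (-10) + (-20) + (-3) + (-39) + (-71) + (-27) + (-12) = -243
Signed area = Σ/2 = -121.5 (negative ⇒ clockwise traversal).

-121.5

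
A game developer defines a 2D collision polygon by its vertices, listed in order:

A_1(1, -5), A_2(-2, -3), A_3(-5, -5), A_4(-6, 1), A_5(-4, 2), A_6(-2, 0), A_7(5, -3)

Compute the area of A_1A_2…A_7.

Apply Gauss's area formula: 2A = Σ (x_i·y_{i+1} − x_{i+1}·y_i), indices taken mod 7.
A_1→A_2: (1)(-3) − (-2)(-5) = -13
A_2→A_3: (-2)(-5) − (-5)(-3) = -5
A_3→A_4: (-5)(1) − (-6)(-5) = -35
A_4→A_5: (-6)(2) − (-4)(1) = -8
A_5→A_6: (-4)(0) − (-2)(2) = 4
A_6→A_7: (-2)(-3) − (5)(0) = 6
A_7→A_1: (5)(-5) − (1)(-3) = -22
Σ = -73
Area = |Σ|/2 = 36.5.

36.5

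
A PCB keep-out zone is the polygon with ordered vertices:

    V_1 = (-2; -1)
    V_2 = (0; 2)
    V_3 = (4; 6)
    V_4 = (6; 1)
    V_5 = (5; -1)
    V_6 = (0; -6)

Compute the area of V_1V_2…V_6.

V_1→V_2: (-2)(2) − (0)(-1) = -4
V_2→V_3: (0)(6) − (4)(2) = -8
V_3→V_4: (4)(1) − (6)(6) = -32
V_4→V_5: (6)(-1) − (5)(1) = -11
V_5→V_6: (5)(-6) − (0)(-1) = -30
V_6→V_1: (0)(-1) − (-2)(-6) = -12
Σ = -97
Area = |Σ|/2 = 48.5.

48.5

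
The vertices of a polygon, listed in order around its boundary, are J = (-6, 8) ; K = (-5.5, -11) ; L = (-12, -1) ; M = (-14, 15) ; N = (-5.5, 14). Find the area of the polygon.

Apply Gauss's area formula: 2A = Σ (x_i·y_{i+1} − x_{i+1}·y_i), indices taken mod 5.
Cross-terms: 110, -126.5, -194, -113.5, 40  ⇒  Σ = -284
Area = |Σ|/2 = 142.

142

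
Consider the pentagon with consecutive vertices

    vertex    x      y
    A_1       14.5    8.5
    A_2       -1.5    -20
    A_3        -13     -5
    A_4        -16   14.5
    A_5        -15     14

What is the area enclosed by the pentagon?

567.625

Cross-terms: -277.25, -252.5, -268.5, -6.5, -330.5  ⇒  Σ = -1135.25
Area = |Σ|/2 = 567.625.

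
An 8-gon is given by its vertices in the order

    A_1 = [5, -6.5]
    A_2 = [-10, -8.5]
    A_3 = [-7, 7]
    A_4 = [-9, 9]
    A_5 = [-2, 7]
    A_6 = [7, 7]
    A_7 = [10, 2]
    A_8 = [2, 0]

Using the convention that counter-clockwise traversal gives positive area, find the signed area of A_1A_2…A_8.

-209

Apply the surveyor's formula: 2A = Σ (x_i·y_{i+1} − x_{i+1}·y_i), indices taken mod 8.
Cross-terms: -107.5, -129.5, 0, -45, -63, -56, -4, -13  ⇒  Σ = -418
Signed area = Σ/2 = -209 (negative ⇒ clockwise traversal).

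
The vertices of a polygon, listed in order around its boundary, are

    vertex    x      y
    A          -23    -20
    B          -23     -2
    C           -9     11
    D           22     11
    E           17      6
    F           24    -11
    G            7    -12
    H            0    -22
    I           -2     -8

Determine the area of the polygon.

982.5

Σ = (-414) + (-271) + (-341) + (-55) + (-331) + (-211) + (-154) + (-44) + (-144) = -1965
Area = |Σ|/2 = 982.5.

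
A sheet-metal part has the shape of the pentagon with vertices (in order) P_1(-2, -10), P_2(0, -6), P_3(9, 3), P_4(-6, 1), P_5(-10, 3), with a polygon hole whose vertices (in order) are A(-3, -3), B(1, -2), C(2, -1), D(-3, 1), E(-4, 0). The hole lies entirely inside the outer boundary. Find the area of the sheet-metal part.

Outer boundary:
Σ = (12) + (54) + (27) + (-8) + (106) = 191
Area = |Σ|/2 = 95.5.
Hole:
Apply the shoelace (surveyor's) formula: 2A = Σ (x_i·y_{i+1} − x_{i+1}·y_i), indices taken mod 5.
Σ = (9) + (3) + (-1) + (4) + (12) = 27
Area = |Σ|/2 = 13.5.
Net area = 95.5 − 13.5 = 82.

82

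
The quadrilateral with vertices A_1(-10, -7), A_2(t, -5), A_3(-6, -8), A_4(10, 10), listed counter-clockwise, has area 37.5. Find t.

Write out the shoelace sum; only the two edges meeting at A_2 involve t:
2·Area = [((-10)·(-5) − t·(-7)) + (t·(-8) − (-6)·(-5))] + 50
       = -1·t + 70 = 75
⇒ t = -5.

-5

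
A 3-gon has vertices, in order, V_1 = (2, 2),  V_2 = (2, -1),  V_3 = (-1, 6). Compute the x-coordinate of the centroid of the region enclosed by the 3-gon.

Apply the shoelace (surveyor's) formula. First the cross-terms c_i = x_i·y_{i+1} − x_{i+1}·y_i:
  -6, 11, -14  ⇒  2A = -9, A = -4.5.
Then Σ (x_i + x_{i+1})·c_i = -27, so x̄ = -27 / (6·(-4.5)) = 1.

1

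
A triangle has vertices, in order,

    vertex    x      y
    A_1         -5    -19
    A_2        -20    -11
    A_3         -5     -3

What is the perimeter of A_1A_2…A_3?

50

|A_1A_2| = √((-15)² + (8)²) = √289 = 17
|A_2A_3| = √((15)² + (8)²) = √289 = 17
|A_3A_1| = √((0)² + (-16)²) = √256 = 16
Perimeter = 17 + 17 + 16 = 50.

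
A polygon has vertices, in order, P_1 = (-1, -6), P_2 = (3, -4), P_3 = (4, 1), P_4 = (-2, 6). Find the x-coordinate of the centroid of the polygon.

35/51

Apply the shoelace formula. First the cross-terms c_i = x_i·y_{i+1} − x_{i+1}·y_i:
  22, 19, 26, 18  ⇒  2A = 85, A = 42.5.
Then Σ (x_i + x_{i+1})·c_i = 175, so x̄ = 175 / (6·42.5) = 35/51.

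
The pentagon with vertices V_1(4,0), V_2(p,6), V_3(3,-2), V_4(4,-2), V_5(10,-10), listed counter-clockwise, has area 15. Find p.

-1

The doubled signed area Σ (x_i y_{i+1} − x_{i+1} y_i) is linear in p.
With p=0 it equals 28; the coefficient of p is -2 (from the two edges through V_2).
So -2·p + 28 = 2·15 = 30 ⇒ p = -1.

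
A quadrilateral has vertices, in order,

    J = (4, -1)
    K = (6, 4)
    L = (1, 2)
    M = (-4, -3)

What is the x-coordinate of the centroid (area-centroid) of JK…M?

29/17

Apply Gauss's area formula. First the cross-terms c_i = x_i·y_{i+1} − x_{i+1}·y_i:
  22, 8, 5, 16  ⇒  2A = 51, A = 25.5.
Then Σ (x_i + x_{i+1})·c_i = 261, so x̄ = 261 / (6·25.5) = 29/17.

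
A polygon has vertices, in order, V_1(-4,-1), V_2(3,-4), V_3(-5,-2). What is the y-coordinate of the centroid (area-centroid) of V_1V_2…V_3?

Apply Gauss's area formula. First the cross-terms c_i = x_i·y_{i+1} − x_{i+1}·y_i:
  19, -26, -3  ⇒  2A = -10, A = -5.
Then Σ (y_i + y_{i+1})·c_i = 70, so ȳ = 70 / (6·(-5)) = -7/3.

-7/3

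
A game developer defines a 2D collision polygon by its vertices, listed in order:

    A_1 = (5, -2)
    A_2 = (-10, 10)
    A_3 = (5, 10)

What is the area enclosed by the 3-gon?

90

Apply the surveyor's formula: 2A = Σ (x_i·y_{i+1} − x_{i+1}·y_i), indices taken mod 3.
Σ = (30) + (-150) + (-60) = -180
Area = |Σ|/2 = 90.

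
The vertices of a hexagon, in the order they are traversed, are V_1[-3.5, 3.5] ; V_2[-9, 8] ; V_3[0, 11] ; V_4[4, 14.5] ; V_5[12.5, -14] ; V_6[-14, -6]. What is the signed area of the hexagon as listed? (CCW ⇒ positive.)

-358.875

Apply the shoelace (surveyor's) formula: 2A = Σ (x_i·y_{i+1} − x_{i+1}·y_i), indices taken mod 6.
Cross-terms: 3.5, -99, -44, -237.25, -271, -70  ⇒  Σ = -717.75
Signed area = Σ/2 = -358.875 (negative ⇒ clockwise traversal).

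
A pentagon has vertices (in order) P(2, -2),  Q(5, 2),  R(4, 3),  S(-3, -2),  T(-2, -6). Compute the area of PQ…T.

26

Apply Gauss's area formula: 2A = Σ (x_i·y_{i+1} − x_{i+1}·y_i), indices taken mod 5.
P→Q: (2)(2) − (5)(-2) = 14
Q→R: (5)(3) − (4)(2) = 7
R→S: (4)(-2) − (-3)(3) = 1
S→T: (-3)(-6) − (-2)(-2) = 14
T→P: (-2)(-2) − (2)(-6) = 16
Σ = 52
Area = |Σ|/2 = 26.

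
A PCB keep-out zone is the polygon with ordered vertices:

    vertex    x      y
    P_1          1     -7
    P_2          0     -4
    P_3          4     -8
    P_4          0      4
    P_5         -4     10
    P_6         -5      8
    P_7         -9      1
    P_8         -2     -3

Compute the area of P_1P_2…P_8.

87.5

Σ = (-4) + (16) + (16) + (16) + (18) + (67) + (29) + (17) = 175
Area = |Σ|/2 = 87.5.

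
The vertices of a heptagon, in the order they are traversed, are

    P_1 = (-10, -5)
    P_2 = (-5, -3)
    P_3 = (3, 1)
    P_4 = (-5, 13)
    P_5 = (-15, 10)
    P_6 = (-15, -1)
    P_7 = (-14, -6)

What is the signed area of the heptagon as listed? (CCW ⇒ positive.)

Apply the shoelace formula: 2A = Σ (x_i·y_{i+1} − x_{i+1}·y_i), indices taken mod 7.
Cross-terms: 5, 4, 44, 145, 165, 76, 10  ⇒  Σ = 449
Signed area = Σ/2 = 224.5 (positive ⇒ counter-clockwise traversal).

224.5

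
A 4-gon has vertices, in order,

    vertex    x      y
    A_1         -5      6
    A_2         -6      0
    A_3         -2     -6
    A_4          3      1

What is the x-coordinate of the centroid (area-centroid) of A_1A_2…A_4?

-238/111

Apply the shoelace (surveyor's) formula. First the cross-terms c_i = x_i·y_{i+1} − x_{i+1}·y_i:
  36, 36, 16, 23  ⇒  2A = 111, A = 55.5.
Then Σ (x_i + x_{i+1})·c_i = -714, so x̄ = -714 / (6·55.5) = -238/111.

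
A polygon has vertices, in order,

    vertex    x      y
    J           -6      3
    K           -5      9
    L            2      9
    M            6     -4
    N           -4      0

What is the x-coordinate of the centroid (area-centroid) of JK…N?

-35/96

Apply the surveyor's formula. First the cross-terms c_i = x_i·y_{i+1} − x_{i+1}·y_i:
  -39, -63, -62, -16, -12  ⇒  2A = -192, A = -96.
Then Σ (x_i + x_{i+1})·c_i = 210, so x̄ = 210 / (6·(-96)) = -35/96.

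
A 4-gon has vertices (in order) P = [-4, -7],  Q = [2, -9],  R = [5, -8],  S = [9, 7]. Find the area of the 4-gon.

75.5

Apply the shoelace formula: 2A = Σ (x_i·y_{i+1} − x_{i+1}·y_i), indices taken mod 4.
Σ = (50) + (29) + (107) + (-35) = 151
Area = |Σ|/2 = 75.5.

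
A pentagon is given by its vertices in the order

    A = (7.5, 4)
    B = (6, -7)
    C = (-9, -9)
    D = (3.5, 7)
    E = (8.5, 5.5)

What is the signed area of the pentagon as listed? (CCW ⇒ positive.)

-136.25

Σ = (-76.5) + (-117) + (-31.5) + (-40.25) + (-7.25) = -272.5
Signed area = Σ/2 = -136.25 (negative ⇒ clockwise traversal).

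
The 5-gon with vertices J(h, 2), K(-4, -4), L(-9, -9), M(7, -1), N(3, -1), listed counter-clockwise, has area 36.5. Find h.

3

The doubled signed area Σ (x_i y_{i+1} − x_{i+1} y_i) is linear in h.
With h=0 it equals 82; the coefficient of h is -3 (from the two edges through J).
So -3·h + 82 = 2·36.5 = 73 ⇒ h = 3.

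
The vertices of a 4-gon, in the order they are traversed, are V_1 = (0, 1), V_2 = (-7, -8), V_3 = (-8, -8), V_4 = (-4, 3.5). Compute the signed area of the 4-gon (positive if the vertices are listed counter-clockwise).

Apply the surveyor's formula: 2A = Σ (x_i·y_{i+1} − x_{i+1}·y_i), indices taken mod 4.
Σ = (7) + (-8) + (-60) + (-4) = -65
Signed area = Σ/2 = -32.5 (negative ⇒ clockwise traversal).

-32.5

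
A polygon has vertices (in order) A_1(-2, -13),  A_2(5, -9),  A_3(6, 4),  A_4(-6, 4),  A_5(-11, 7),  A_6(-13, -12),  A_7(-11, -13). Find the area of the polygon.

Σ = (83) + (74) + (48) + (2) + (223) + (37) + (117) = 584
Area = |Σ|/2 = 292.

292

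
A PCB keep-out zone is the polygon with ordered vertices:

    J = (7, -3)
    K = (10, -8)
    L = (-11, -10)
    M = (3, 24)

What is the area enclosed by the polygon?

312.5

J→K: (7)(-8) − (10)(-3) = -26
K→L: (10)(-10) − (-11)(-8) = -188
L→M: (-11)(24) − (3)(-10) = -234
M→J: (3)(-3) − (7)(24) = -177
Σ = -625
Area = |Σ|/2 = 312.5.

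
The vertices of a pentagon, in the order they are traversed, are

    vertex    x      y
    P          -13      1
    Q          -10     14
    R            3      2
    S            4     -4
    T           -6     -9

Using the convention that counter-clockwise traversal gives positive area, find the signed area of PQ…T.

-218.5

Apply the shoelace (surveyor's) formula: 2A = Σ (x_i·y_{i+1} − x_{i+1}·y_i), indices taken mod 5.
Σ = (-172) + (-62) + (-20) + (-60) + (-123) = -437
Signed area = Σ/2 = -218.5 (negative ⇒ clockwise traversal).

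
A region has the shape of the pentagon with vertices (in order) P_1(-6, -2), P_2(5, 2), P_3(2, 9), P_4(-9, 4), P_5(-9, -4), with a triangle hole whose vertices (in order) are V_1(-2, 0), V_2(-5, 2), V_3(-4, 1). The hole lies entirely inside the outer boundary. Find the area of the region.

Outer boundary:
Cross-terms: -2, 41, 89, 72, -6  ⇒  Σ = 194
Area = |Σ|/2 = 97.
Hole:
Apply the surveyor's formula: 2A = Σ (x_i·y_{i+1} − x_{i+1}·y_i), indices taken mod 3.
Σ = (-4) + (3) + (2) = 1
Area = |Σ|/2 = 0.5.
Net area = 97 − 0.5 = 96.5.

96.5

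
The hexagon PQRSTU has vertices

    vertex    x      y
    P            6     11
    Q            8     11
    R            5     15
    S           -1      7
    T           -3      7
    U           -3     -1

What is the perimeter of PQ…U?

42

|PQ| = √((2)² + (0)²) = √4 = 2
|QR| = √((-3)² + (4)²) = √25 = 5
|RS| = √((-6)² + (-8)²) = √100 = 10
|ST| = √((-2)² + (0)²) = √4 = 2
|TU| = √((0)² + (-8)²) = √64 = 8
|UP| = √((9)² + (12)²) = √225 = 15
Perimeter = 2 + 5 + 10 + 2 + 8 + 15 = 42.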